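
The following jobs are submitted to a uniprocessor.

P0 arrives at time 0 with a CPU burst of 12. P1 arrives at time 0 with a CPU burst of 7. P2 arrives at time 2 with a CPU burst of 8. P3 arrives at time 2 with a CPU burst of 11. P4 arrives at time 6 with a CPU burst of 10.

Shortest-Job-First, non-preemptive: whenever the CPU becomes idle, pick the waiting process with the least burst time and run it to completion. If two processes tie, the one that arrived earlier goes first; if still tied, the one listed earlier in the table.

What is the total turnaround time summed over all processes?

121

Schedule: | P1 0-7 | P2 7-15 | P4 15-25 | P3 25-36 | P0 36-48 |
Completion: P0=48  P1=7  P2=15  P3=36  P4=25
Turnaround (C−A): P0=48  P1=7  P2=13  P3=34  P4=19
Turnaround = completion − arrival: P0=48, P1=7, P2=13, P3=34, P4=19
Total turnaround = 48 + 7 + 13 + 34 + 19 = 121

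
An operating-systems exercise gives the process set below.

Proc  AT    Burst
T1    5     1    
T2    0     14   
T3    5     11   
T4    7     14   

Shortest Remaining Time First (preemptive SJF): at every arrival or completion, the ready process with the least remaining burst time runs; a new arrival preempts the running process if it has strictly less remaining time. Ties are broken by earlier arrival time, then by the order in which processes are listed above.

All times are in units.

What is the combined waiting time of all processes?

Timeline: | T2 0-5 | T1 5-6 | T2 6-15 | T3 15-26 | T4 26-40 |
Completion: T1=6  T2=15  T3=26  T4=40
Turnaround (C−A): T1=1  T2=15  T3=21  T4=33
Waiting = turnaround − burst: T1=0, T2=1, T3=10, T4=19
Total waiting = 0 + 1 + 10 + 19 = 30

30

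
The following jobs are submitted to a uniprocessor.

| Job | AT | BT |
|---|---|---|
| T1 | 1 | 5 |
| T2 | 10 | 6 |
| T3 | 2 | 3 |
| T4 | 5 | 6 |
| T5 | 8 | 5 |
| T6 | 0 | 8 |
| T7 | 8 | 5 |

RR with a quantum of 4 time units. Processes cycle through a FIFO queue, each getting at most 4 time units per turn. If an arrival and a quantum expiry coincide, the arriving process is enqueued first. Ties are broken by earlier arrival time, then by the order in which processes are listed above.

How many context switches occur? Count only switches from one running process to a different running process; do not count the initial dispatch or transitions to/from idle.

12

Gantt: | T6 0-4 | T1 4-8 | T3 8-11 | T6 11-15 | T4 15-19 | T5 19-23 | T7 23-27 | T1 27-28 | T2 28-32 | T4 32-34 | T5 34-35 | T7 35-36 | T2 36-38 |
Completion: T1=28  T2=38  T3=11  T4=34  T5=35  T6=15  T7=36
Turnaround (C−A): T1=27  T2=28  T3=9  T4=29  T5=27  T6=15  T7=28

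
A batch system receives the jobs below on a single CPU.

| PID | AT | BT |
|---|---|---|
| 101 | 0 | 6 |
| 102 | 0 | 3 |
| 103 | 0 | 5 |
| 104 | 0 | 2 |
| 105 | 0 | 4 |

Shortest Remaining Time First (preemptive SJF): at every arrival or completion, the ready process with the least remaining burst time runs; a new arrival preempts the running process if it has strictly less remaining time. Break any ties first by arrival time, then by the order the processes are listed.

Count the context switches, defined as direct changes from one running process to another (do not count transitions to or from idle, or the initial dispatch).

4

Gantt: | 104 0-2 | 102 2-5 | 105 5-9 | 103 9-14 | 101 14-20 |
Completion: 101=20  102=5  103=14  104=2  105=9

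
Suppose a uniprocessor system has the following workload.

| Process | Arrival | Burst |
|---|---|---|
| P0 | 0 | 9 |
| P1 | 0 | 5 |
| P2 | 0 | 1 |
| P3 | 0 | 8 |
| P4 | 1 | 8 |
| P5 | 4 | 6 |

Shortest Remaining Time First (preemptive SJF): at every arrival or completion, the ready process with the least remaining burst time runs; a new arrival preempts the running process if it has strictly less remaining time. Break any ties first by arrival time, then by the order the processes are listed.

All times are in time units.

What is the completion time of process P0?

37

Schedule: | P2 0-1 | P1 1-6 | P5 6-12 | P3 12-20 | P4 20-28 | P0 28-37 |
Completion: P0=37  P1=6  P2=1  P3=20  P4=28  P5=12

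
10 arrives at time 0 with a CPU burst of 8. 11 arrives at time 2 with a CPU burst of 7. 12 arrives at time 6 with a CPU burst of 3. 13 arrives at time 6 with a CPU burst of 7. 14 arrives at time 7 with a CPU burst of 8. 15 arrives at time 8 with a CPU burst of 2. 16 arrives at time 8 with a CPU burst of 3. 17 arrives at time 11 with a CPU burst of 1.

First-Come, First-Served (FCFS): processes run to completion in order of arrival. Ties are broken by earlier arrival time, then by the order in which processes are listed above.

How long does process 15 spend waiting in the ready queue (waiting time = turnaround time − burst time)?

25

Schedule: | 10 0-8 | 11 8-15 | 12 15-18 | 13 18-25 | 14 25-33 | 15 33-35 | 16 35-38 | 17 38-39 |
Completion: 10=8  11=15  12=18  13=25  14=33  15=35  16=38  17=39
Turnaround (C−A): 10=8  11=13  12=12  13=19  14=26  15=27  16=30  17=28
Waiting(15) = turnaround − burst = 27 − 2 = 25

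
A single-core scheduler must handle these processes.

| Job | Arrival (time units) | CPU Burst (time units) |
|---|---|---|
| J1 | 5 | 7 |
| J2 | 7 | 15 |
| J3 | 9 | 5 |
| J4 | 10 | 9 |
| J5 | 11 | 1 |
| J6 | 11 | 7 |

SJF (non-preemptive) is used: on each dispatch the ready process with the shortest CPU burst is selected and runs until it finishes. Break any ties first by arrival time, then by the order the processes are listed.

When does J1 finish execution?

12

Schedule: | idle 0-5 | J1 5-12 | J5 12-13 | J3 13-18 | J6 18-25 | J4 25-34 | J2 34-49 |
Completion: J1=12  J2=49  J3=18  J4=34  J5=13  J6=25
Turnaround (C−A): J1=7  J2=42  J3=9  J4=24  J5=2  J6=14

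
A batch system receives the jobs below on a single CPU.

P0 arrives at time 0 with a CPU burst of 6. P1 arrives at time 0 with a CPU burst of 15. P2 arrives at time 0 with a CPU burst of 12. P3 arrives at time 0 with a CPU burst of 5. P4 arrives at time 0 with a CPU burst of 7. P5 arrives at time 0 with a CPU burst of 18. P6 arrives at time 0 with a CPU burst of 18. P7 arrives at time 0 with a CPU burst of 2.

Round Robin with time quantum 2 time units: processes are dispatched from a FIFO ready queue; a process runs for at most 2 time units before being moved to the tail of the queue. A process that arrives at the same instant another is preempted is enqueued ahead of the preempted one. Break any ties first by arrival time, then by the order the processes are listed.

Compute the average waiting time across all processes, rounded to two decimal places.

44.13

Timeline: | P0 0-2 | P1 2-4 | P2 4-6 | P3 6-8 | P4 8-10 | P5 10-12 | P6 12-14 | P7 14-16 | P0 16-18 | P1 18-20 | P2 20-22 | P3 22-24 | P4 24-26 | P5 26-28 | P6 28-30 | P0 30-32 | P1 32-34 | P2 34-36 | P3 36-37 | P4 37-39 | P5 39-41 | P6 41-43 | P1 43-45 | P2 45-47 | P4 47-48 | P5 48-50 | P6 50-52 | P1 52-54 | P2 54-56 | P5 56-58 | P6 58-60 | P1 60-62 | P2 62-64 | P5 64-66 | P6 66-68 | P1 68-70 | P5 70-72 | P6 72-74 | P1 74-75 | P5 75-77 | P6 77-79 | P5 79-81 | P6 81-83 |
Completion: P0=32  P1=75  P2=64  P3=37  P4=48  P5=81  P6=83  P7=16
Waiting times: P0=26, P1=60, P2=52, P3=32, P4=41, P5=63, P6=65, P7=14
Average waiting = (26+60+52+32+41+63+65+14) / 8 = 353/8 = 44.13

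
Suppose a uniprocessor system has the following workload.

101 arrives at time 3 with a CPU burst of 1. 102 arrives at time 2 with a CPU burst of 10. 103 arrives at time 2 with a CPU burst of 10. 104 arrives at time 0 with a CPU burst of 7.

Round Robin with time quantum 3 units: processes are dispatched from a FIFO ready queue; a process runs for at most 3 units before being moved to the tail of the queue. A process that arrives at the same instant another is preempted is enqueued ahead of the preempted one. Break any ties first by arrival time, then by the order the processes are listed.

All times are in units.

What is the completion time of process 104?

Gantt: | 104 0-3 | 102 3-6 | 103 6-9 | 101 9-10 | 104 10-13 | 102 13-16 | 103 16-19 | 104 19-20 | 102 20-23 | 103 23-26 | 102 26-27 | 103 27-28 |
Completion: 101=10  102=27  103=28  104=20
Turnaround (C−A): 101=7  102=25  103=26  104=20

20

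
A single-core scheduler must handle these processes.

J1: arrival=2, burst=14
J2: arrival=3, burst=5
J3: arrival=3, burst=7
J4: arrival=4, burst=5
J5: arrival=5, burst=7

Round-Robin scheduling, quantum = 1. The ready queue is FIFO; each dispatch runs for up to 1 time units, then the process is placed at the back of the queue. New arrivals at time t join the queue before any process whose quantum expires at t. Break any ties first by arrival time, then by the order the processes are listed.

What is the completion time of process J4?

Gantt: | idle 0-2 | J1 2-3 | J2 3-4 | J3 4-5 | J1 5-6 | J4 6-7 | J2 7-8 | J5 8-9 | J3 9-10 | J1 10-11 | J4 11-12 | J2 12-13 | J5 13-14 | J3 14-15 | J1 15-16 | J4 16-17 | J2 17-18 | J5 18-19 | J3 19-20 | J1 20-21 | J4 21-22 | J2 22-23 | J5 23-24 | J3 24-25 | J1 25-26 | J4 26-27 | J5 27-28 | J3 28-29 | J1 29-30 | J5 30-31 | J3 31-32 | J1 32-33 | J5 33-34 | J1 34-40 |
Completion: J1=40  J2=23  J3=32  J4=27  J5=34
Turnaround (C−A): J1=38  J2=20  J3=29  J4=23  J5=29

27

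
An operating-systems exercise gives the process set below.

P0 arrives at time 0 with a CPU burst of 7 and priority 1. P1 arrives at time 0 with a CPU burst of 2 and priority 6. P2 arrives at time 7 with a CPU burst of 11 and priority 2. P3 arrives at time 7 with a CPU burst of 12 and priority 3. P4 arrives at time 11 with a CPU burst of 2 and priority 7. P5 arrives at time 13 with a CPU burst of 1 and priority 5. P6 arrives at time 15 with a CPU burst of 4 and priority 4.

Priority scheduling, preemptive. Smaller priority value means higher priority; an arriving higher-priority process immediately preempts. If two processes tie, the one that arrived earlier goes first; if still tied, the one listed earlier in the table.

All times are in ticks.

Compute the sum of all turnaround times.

Timeline: | P0 0-7 | P2 7-18 | P3 18-30 | P6 30-34 | P5 34-35 | P1 35-37 | P4 37-39 |
Completion: P0=7  P1=37  P2=18  P3=30  P4=39  P5=35  P6=34
Turnaround = completion − arrival: P0=7, P1=37, P2=11, P3=23, P4=28, P5=22, P6=19
Total turnaround = 7 + 37 + 11 + 23 + 28 + 22 + 19 = 147

147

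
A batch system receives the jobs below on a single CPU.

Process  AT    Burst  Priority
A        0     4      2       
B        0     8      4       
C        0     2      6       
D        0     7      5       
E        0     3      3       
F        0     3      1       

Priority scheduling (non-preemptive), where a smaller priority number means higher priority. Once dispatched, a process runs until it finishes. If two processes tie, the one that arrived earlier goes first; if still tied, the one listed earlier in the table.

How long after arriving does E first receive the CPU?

Gantt: | F 0-3 | A 3-7 | E 7-10 | B 10-18 | D 18-25 | C 25-27 |
Completion: A=7  B=18  C=27  D=25  E=10  F=3
Turnaround (C−A): A=7  B=18  C=27  D=25  E=10  F=3
Response(E) = first start − arrival = 7 − 0 = 7

7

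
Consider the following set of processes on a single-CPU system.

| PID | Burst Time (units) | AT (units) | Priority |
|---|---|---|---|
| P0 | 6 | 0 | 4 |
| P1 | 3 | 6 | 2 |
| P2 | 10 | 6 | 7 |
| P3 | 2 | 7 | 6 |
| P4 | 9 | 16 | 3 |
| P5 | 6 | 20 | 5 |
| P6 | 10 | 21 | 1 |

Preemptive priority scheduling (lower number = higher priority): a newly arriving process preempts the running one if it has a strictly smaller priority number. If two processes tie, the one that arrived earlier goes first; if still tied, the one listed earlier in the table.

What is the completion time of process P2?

46

Timeline: | P0 0-6 | P1 6-9 | P3 9-11 | P2 11-16 | P4 16-21 | P6 21-31 | P4 31-35 | P5 35-41 | P2 41-46 |
Completion: P0=6  P1=9  P2=46  P3=11  P4=35  P5=41  P6=31
Turnaround (C−A): P0=6  P1=3  P2=40  P3=4  P4=19  P5=21  P6=10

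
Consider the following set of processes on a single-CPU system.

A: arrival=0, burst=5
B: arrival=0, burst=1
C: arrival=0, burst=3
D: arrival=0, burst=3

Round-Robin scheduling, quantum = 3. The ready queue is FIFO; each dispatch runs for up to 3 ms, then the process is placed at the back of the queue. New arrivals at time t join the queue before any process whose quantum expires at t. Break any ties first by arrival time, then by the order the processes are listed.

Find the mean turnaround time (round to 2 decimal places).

8.25

Timeline: | A 0-3 | B 3-4 | C 4-7 | D 7-10 | A 10-12 |
Completion: A=12  B=4  C=7  D=10
Turnaround times: A=12, B=4, C=7, D=10
Average turnaround = (12+4+7+10) / 4 = 33/4 = 8.25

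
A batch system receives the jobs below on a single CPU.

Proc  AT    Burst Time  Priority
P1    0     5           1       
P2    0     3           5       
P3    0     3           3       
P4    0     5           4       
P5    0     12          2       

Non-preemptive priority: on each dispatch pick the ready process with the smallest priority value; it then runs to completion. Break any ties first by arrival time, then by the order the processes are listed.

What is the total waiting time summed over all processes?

67

Gantt: | P1 0-5 | P5 5-17 | P3 17-20 | P4 20-25 | P2 25-28 |
Completion: P1=5  P2=28  P3=20  P4=25  P5=17
Turnaround (C−A): P1=5  P2=28  P3=20  P4=25  P5=17
Waiting = turnaround − burst: P1=0, P2=25, P3=17, P4=20, P5=5
Total waiting = 0 + 25 + 17 + 20 + 5 = 67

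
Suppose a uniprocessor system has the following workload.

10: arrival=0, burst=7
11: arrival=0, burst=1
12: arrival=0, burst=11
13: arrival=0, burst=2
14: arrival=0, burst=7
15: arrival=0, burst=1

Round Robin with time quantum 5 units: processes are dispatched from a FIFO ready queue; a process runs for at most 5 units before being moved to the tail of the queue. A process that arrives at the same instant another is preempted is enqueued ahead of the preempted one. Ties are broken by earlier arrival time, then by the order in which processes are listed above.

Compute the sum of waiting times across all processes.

87

Gantt: | 10 0-5 | 11 5-6 | 12 6-11 | 13 11-13 | 14 13-18 | 15 18-19 | 10 19-21 | 12 21-26 | 14 26-28 | 12 28-29 |
Completion: 10=21  11=6  12=29  13=13  14=28  15=19
Waiting = turnaround − burst: 10=14, 11=5, 12=18, 13=11, 14=21, 15=18
Total waiting = 14 + 5 + 18 + 11 + 21 + 18 = 87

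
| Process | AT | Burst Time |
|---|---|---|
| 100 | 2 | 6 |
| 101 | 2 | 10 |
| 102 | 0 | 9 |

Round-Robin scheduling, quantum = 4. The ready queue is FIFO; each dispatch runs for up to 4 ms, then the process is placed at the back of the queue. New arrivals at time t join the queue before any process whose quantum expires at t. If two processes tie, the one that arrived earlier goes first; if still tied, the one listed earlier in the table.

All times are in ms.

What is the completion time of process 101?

Gantt: | 102 0-4 | 100 4-8 | 101 8-12 | 102 12-16 | 100 16-18 | 101 18-22 | 102 22-23 | 101 23-25 |
Completion: 100=18  101=25  102=23
Turnaround (C−A): 100=16  101=23  102=23

25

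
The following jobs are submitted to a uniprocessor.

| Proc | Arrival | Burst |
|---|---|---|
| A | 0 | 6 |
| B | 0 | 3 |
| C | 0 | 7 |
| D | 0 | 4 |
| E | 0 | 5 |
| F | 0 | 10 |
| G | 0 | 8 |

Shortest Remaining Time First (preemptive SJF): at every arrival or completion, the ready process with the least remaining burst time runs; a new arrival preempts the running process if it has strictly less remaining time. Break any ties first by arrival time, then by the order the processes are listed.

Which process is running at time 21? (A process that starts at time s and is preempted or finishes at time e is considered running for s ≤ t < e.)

C

Schedule: | B 0-3 | D 3-7 | E 7-12 | A 12-18 | C 18-25 | G 25-33 | F 33-43 |
Completion: A=18  B=3  C=25  D=7  E=12  F=43  G=33
Turnaround (C−A): A=18  B=3  C=25  D=7  E=12  F=43  G=33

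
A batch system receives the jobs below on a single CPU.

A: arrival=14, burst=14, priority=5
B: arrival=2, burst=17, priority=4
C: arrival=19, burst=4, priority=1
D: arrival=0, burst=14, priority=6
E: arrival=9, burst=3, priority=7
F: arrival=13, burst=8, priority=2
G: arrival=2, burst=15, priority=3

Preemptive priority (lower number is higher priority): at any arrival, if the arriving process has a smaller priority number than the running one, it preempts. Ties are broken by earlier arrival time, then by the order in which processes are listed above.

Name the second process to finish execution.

F

Schedule: | D 0-2 | G 2-13 | F 13-19 | C 19-23 | F 23-25 | G 25-29 | B 29-46 | A 46-60 | D 60-72 | E 72-75 |
Completion: A=60  B=46  C=23  D=72  E=75  F=25  G=29
Turnaround (C−A): A=46  B=44  C=4  D=72  E=66  F=12  G=27
Finish order: C → F → G → B → A → D → E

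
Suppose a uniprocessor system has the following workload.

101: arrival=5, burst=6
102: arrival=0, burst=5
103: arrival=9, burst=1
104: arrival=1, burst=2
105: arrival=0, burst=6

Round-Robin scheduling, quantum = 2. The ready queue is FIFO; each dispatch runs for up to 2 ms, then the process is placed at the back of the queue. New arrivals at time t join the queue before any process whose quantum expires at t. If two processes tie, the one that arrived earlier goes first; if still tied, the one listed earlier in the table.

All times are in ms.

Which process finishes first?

Schedule: | 102 0-2 | 105 2-4 | 104 4-6 | 102 6-8 | 105 8-10 | 101 10-12 | 102 12-13 | 103 13-14 | 105 14-16 | 101 16-20 |
Completion: 101=20  102=13  103=14  104=6  105=16
Finish order: 104 → 102 → 103 → 105 → 101

104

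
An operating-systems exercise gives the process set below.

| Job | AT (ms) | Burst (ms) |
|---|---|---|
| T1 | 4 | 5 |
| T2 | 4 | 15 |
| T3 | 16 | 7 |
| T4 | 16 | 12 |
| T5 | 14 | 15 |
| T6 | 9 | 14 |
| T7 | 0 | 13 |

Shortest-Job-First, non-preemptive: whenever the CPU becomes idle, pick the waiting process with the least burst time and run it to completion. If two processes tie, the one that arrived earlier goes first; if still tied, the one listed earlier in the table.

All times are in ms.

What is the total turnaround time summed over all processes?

Timeline: | T7 0-13 | T1 13-18 | T3 18-25 | T4 25-37 | T6 37-51 | T2 51-66 | T5 66-81 |
Completion: T1=18  T2=66  T3=25  T4=37  T5=81  T6=51  T7=13
Turnaround (C−A): T1=14  T2=62  T3=9  T4=21  T5=67  T6=42  T7=13
Turnaround = completion − arrival: T1=14, T2=62, T3=9, T4=21, T5=67, T6=42, T7=13
Total turnaround = 14 + 62 + 9 + 21 + 67 + 42 + 13 = 228

228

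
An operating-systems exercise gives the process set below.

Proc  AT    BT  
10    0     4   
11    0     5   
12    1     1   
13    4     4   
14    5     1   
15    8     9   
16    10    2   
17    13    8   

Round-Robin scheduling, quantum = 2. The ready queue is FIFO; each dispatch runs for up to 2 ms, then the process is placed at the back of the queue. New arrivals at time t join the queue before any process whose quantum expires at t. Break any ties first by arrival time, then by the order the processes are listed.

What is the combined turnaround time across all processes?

103

Gantt: | 10 0-2 | 11 2-4 | 12 4-5 | 10 5-7 | 13 7-9 | 11 9-11 | 14 11-12 | 15 12-14 | 13 14-16 | 16 16-18 | 11 18-19 | 17 19-21 | 15 21-23 | 17 23-25 | 15 25-27 | 17 27-29 | 15 29-31 | 17 31-33 | 15 33-34 |
Completion: 10=7  11=19  12=5  13=16  14=12  15=34  16=18  17=33
Turnaround (C−A): 10=7  11=19  12=4  13=12  14=7  15=26  16=8  17=20
Turnaround = completion − arrival: 10=7, 11=19, 12=4, 13=12, 14=7, 15=26, 16=8, 17=20
Total turnaround = 7 + 19 + 4 + 12 + 7 + 26 + 8 + 20 = 103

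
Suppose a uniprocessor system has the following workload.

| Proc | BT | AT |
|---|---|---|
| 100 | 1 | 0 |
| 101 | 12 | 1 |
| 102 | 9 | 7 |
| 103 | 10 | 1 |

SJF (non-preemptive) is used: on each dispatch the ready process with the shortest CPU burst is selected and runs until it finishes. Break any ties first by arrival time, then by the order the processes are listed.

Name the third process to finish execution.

Timeline: | 100 0-1 | 103 1-11 | 102 11-20 | 101 20-32 |
Completion: 100=1  101=32  102=20  103=11
Turnaround (C−A): 100=1  101=31  102=13  103=10
Finish order: 100 → 103 → 102 → 101

102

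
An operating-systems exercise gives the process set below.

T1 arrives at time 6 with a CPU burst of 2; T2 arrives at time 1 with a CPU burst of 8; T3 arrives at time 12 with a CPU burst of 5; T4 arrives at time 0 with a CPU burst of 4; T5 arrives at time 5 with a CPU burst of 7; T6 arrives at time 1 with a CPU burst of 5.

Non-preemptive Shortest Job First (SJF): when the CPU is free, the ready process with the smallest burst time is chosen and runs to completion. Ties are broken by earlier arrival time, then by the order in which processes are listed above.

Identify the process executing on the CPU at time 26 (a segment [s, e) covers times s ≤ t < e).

T2

Timeline: | T4 0-4 | T6 4-9 | T1 9-11 | T5 11-18 | T3 18-23 | T2 23-31 |
Completion: T1=11  T2=31  T3=23  T4=4  T5=18  T6=9
Turnaround (C−A): T1=5  T2=30  T3=11  T4=4  T5=13  T6=8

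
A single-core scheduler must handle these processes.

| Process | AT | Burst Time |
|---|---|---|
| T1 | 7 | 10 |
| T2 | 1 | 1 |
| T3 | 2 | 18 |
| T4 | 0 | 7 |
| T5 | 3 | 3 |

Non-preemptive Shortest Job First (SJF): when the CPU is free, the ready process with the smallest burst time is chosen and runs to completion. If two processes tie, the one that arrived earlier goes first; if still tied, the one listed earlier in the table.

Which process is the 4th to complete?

T1

Schedule: | T4 0-7 | T2 7-8 | T5 8-11 | T1 11-21 | T3 21-39 |
Completion: T1=21  T2=8  T3=39  T4=7  T5=11
Finish order: T4 → T2 → T5 → T1 → T3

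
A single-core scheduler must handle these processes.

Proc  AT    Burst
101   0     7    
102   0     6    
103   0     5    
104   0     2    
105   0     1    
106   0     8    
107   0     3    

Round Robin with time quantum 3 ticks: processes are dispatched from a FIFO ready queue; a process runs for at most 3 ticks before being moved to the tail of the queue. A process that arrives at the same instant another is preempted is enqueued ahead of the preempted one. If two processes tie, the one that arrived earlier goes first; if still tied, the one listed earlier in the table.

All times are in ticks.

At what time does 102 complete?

Timeline: | 101 0-3 | 102 3-6 | 103 6-9 | 104 9-11 | 105 11-12 | 106 12-15 | 107 15-18 | 101 18-21 | 102 21-24 | 103 24-26 | 106 26-29 | 101 29-30 | 106 30-32 |
Completion: 101=30  102=24  103=26  104=11  105=12  106=32  107=18
Turnaround (C−A): 101=30  102=24  103=26  104=11  105=12  106=32  107=18

24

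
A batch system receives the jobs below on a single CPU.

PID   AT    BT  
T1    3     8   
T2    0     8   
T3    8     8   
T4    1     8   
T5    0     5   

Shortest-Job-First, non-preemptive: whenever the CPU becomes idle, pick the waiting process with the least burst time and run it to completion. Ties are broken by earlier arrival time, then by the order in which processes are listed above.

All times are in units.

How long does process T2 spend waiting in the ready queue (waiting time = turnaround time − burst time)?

Timeline: | T5 0-5 | T2 5-13 | T4 13-21 | T1 21-29 | T3 29-37 |
Completion: T1=29  T2=13  T3=37  T4=21  T5=5
Turnaround (C−A): T1=26  T2=13  T3=29  T4=20  T5=5
Waiting(T2) = turnaround − burst = 13 − 8 = 5

5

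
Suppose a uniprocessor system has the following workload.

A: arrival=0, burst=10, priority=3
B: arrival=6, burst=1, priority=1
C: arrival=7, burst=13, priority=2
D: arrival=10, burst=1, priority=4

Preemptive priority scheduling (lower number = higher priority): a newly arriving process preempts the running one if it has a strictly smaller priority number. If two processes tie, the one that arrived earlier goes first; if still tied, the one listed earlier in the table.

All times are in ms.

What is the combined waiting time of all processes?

Gantt: | A 0-6 | B 6-7 | C 7-20 | A 20-24 | D 24-25 |
Completion: A=24  B=7  C=20  D=25
Turnaround (C−A): A=24  B=1  C=13  D=15
Waiting = turnaround − burst: A=14, B=0, C=0, D=14
Total waiting = 14 + 0 + 0 + 14 = 28

28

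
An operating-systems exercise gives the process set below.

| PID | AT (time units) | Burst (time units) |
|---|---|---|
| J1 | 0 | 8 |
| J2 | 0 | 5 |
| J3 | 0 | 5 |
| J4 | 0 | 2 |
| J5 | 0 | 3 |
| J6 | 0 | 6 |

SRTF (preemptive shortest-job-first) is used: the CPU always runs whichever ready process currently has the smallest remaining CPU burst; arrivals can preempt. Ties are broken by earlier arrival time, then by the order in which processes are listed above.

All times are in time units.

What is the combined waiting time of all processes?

Schedule: | J4 0-2 | J5 2-5 | J2 5-10 | J3 10-15 | J6 15-21 | J1 21-29 |
Completion: J1=29  J2=10  J3=15  J4=2  J5=5  J6=21
Turnaround (C−A): J1=29  J2=10  J3=15  J4=2  J5=5  J6=21
Waiting = turnaround − burst: J1=21, J2=5, J3=10, J4=0, J5=2, J6=15
Total waiting = 21 + 5 + 10 + 0 + 2 + 15 = 53

53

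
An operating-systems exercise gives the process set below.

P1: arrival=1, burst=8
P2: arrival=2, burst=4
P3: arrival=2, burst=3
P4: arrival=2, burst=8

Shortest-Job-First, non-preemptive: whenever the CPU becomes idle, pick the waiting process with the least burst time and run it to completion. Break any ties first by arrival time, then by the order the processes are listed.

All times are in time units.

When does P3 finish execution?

12

Timeline: | idle 0-1 | P1 1-9 | P3 9-12 | P2 12-16 | P4 16-24 |
Completion: P1=9  P2=16  P3=12  P4=24
Turnaround (C−A): P1=8  P2=14  P3=10  P4=22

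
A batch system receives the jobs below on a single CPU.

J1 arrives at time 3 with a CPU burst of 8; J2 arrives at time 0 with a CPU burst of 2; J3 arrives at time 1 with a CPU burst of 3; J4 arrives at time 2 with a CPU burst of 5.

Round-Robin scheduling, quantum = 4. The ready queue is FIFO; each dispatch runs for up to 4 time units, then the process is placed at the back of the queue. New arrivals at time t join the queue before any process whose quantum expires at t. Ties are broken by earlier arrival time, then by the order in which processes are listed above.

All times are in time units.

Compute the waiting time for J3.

Gantt: | J2 0-2 | J3 2-5 | J4 5-9 | J1 9-13 | J4 13-14 | J1 14-18 |
Completion: J1=18  J2=2  J3=5  J4=14
Waiting(J3) = turnaround − burst = 4 − 3 = 1

1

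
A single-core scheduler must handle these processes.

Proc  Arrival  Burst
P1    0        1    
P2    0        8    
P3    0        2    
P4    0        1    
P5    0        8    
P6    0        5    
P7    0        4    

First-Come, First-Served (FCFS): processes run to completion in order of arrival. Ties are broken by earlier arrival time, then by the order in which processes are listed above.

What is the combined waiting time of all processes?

78

Schedule: | P1 0-1 | P2 1-9 | P3 9-11 | P4 11-12 | P5 12-20 | P6 20-25 | P7 25-29 |
Completion: P1=1  P2=9  P3=11  P4=12  P5=20  P6=25  P7=29
Turnaround (C−A): P1=1  P2=9  P3=11  P4=12  P5=20  P6=25  P7=29
Waiting = turnaround − burst: P1=0, P2=1, P3=9, P4=11, P5=12, P6=20, P7=25
Total waiting = 0 + 1 + 9 + 11 + 12 + 20 + 25 = 78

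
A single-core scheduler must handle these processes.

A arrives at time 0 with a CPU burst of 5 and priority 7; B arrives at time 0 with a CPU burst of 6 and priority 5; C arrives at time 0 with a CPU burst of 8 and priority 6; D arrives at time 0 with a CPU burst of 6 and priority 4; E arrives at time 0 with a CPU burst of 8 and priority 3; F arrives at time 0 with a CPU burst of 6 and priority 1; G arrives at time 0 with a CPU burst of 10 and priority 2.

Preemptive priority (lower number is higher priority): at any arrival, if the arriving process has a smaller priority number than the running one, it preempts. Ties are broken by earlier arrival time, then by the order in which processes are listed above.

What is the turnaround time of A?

Timeline: | F 0-6 | G 6-16 | E 16-24 | D 24-30 | B 30-36 | C 36-44 | A 44-49 |
Completion: A=49  B=36  C=44  D=30  E=24  F=6  G=16
Turnaround(A) = completion − arrival = 49 − 0 = 49

49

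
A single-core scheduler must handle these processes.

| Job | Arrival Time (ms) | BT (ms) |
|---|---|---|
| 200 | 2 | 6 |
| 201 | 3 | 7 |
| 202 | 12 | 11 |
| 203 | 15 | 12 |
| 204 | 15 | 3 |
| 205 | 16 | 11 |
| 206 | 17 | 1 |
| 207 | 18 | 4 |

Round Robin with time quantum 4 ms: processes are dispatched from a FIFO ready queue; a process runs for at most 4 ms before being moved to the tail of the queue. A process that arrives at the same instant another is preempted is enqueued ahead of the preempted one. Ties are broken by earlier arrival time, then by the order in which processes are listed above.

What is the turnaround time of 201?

Gantt: | idle 0-2 | 200 2-6 | 201 6-10 | 200 10-12 | 201 12-15 | 202 15-19 | 203 19-23 | 204 23-26 | 205 26-30 | 206 30-31 | 207 31-35 | 202 35-39 | 203 39-43 | 205 43-47 | 202 47-50 | 203 50-54 | 205 54-57 |
Completion: 200=12  201=15  202=50  203=54  204=26  205=57  206=31  207=35
Turnaround(201) = completion − arrival = 15 − 3 = 12

12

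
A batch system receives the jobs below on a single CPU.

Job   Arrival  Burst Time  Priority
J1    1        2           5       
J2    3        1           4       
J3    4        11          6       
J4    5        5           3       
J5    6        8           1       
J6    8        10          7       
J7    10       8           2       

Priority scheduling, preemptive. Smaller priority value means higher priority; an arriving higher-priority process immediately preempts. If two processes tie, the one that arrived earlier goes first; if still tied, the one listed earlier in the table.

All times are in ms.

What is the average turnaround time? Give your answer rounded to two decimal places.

16.29

Gantt: | idle 0-1 | J1 1-3 | J2 3-4 | J3 4-5 | J4 5-6 | J5 6-14 | J7 14-22 | J4 22-26 | J3 26-36 | J6 36-46 |
Completion: J1=3  J2=4  J3=36  J4=26  J5=14  J6=46  J7=22
Turnaround (C−A): J1=2  J2=1  J3=32  J4=21  J5=8  J6=38  J7=12
Turnaround times: J1=2, J2=1, J3=32, J4=21, J5=8, J6=38, J7=12
Average turnaround = (2+1+32+21+8+38+12) / 7 = 114/7 = 16.29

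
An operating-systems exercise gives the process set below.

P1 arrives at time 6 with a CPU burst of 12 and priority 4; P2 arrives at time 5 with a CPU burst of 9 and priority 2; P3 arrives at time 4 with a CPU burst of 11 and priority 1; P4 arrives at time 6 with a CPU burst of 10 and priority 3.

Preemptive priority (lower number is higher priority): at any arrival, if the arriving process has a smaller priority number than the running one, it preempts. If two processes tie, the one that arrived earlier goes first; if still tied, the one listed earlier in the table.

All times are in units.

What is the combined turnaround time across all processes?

98

Gantt: | idle 0-4 | P3 4-15 | P2 15-24 | P4 24-34 | P1 34-46 |
Completion: P1=46  P2=24  P3=15  P4=34
Turnaround (C−A): P1=40  P2=19  P3=11  P4=28
Turnaround = completion − arrival: P1=40, P2=19, P3=11, P4=28
Total turnaround = 40 + 19 + 11 + 28 = 98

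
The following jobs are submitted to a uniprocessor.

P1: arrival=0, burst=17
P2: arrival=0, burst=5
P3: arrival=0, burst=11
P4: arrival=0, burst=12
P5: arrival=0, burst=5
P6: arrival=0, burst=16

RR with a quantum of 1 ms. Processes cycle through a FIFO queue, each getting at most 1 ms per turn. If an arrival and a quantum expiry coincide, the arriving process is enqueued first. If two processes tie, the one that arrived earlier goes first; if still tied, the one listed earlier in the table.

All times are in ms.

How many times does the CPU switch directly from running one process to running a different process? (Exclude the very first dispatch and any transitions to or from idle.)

65

Timeline: | P1 0-1 | P2 1-2 | P3 2-3 | P4 3-4 | P5 4-5 | P6 5-6 | P1 6-7 | P2 7-8 | P3 8-9 | P4 9-10 | P5 10-11 | P6 11-12 | P1 12-13 | P2 13-14 | P3 14-15 | P4 15-16 | P5 16-17 | P6 17-18 | P1 18-19 | P2 19-20 | P3 20-21 | P4 21-22 | P5 22-23 | P6 23-24 | P1 24-25 | P2 25-26 | P3 26-27 | P4 27-28 | P5 28-29 | P6 29-30 | P1 30-31 | P3 31-32 | P4 32-33 | P6 33-34 | P1 34-35 | P3 35-36 | P4 36-37 | P6 37-38 | P1 38-39 | P3 39-40 | P4 40-41 | P6 41-42 | P1 42-43 | P3 43-44 | P4 44-45 | P6 45-46 | P1 46-47 | P3 47-48 | P4 48-49 | P6 49-50 | P1 50-51 | P3 51-52 | P4 52-53 | P6 53-54 | P1 54-55 | P4 55-56 | P6 56-57 | P1 57-58 | P6 58-59 | P1 59-60 | P6 60-61 | P1 61-62 | P6 62-63 | P1 63-64 | P6 64-65 | P1 65-66 |
Completion: P1=66  P2=26  P3=52  P4=56  P5=29  P6=65
Turnaround (C−A): P1=66  P2=26  P3=52  P4=56  P5=29  P6=65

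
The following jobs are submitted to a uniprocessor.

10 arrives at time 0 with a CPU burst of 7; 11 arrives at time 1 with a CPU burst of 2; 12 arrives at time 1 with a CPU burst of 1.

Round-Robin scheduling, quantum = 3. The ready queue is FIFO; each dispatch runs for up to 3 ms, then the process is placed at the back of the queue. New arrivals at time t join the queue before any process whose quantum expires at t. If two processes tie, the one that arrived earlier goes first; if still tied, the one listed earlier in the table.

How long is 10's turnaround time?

10

Gantt: | 10 0-3 | 11 3-5 | 12 5-6 | 10 6-10 |
Completion: 10=10  11=5  12=6
Turnaround(10) = completion − arrival = 10 − 0 = 10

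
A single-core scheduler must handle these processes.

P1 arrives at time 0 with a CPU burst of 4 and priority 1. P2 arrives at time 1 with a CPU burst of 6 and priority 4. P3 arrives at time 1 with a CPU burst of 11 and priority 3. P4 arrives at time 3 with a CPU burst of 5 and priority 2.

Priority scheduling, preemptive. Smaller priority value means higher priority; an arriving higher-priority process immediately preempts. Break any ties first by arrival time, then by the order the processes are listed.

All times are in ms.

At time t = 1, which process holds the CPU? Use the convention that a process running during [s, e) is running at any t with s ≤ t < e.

Gantt: | P1 0-4 | P4 4-9 | P3 9-20 | P2 20-26 |
Completion: P1=4  P2=26  P3=20  P4=9

P1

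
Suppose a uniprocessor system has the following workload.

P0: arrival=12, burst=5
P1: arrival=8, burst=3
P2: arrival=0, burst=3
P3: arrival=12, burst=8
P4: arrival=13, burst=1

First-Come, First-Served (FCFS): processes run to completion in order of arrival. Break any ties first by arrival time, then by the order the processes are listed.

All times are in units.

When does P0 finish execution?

17

Timeline: | P2 0-3 | idle 3-8 | P1 8-11 | idle 11-12 | P0 12-17 | P3 17-25 | P4 25-26 |
Completion: P0=17  P1=11  P2=3  P3=25  P4=26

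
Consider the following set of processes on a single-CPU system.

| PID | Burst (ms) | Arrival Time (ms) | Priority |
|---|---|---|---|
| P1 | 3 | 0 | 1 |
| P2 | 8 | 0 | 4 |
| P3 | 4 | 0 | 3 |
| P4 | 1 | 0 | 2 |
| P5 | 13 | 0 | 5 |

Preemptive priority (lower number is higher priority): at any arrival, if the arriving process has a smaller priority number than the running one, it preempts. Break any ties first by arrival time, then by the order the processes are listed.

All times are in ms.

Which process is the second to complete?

Schedule: | P1 0-3 | P4 3-4 | P3 4-8 | P2 8-16 | P5 16-29 |
Completion: P1=3  P2=16  P3=8  P4=4  P5=29
Turnaround (C−A): P1=3  P2=16  P3=8  P4=4  P5=29
Finish order: P1 → P4 → P3 → P2 → P5

P4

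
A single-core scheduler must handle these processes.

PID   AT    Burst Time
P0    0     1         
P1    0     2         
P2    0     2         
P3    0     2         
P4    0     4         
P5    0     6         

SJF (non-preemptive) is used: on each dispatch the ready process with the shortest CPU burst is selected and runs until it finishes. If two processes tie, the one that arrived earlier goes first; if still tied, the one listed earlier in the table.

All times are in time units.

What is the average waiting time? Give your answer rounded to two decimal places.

4.50

Timeline: | P0 0-1 | P1 1-3 | P2 3-5 | P3 5-7 | P4 7-11 | P5 11-17 |
Completion: P0=1  P1=3  P2=5  P3=7  P4=11  P5=17
Turnaround (C−A): P0=1  P1=3  P2=5  P3=7  P4=11  P5=17
Waiting times: P0=0, P1=1, P2=3, P3=5, P4=7, P5=11
Average waiting = (0+1+3+5+7+11) / 6 = 27/6 = 4.50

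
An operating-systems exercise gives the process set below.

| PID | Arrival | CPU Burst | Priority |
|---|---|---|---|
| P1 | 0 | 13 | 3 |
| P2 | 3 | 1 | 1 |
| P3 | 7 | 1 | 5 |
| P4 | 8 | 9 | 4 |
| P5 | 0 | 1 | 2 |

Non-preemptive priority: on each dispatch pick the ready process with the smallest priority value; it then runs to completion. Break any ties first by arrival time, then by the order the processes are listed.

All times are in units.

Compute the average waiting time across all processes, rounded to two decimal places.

7.20

Schedule: | P5 0-1 | P1 1-14 | P2 14-15 | P4 15-24 | P3 24-25 |
Completion: P1=14  P2=15  P3=25  P4=24  P5=1
Turnaround (C−A): P1=14  P2=12  P3=18  P4=16  P5=1
Waiting times: P1=1, P2=11, P3=17, P4=7, P5=0
Average waiting = (1+11+17+7+0) / 5 = 36/5 = 7.20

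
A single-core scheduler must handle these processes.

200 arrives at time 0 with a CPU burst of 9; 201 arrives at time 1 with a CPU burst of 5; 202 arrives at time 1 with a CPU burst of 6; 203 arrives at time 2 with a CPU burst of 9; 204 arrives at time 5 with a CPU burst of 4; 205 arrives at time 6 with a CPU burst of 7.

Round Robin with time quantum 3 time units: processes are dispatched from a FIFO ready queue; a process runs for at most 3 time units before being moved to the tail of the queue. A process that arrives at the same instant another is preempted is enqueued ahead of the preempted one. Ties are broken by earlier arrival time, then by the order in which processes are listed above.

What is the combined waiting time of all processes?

Schedule: | 200 0-3 | 201 3-6 | 202 6-9 | 203 9-12 | 200 12-15 | 204 15-18 | 205 18-21 | 201 21-23 | 202 23-26 | 203 26-29 | 200 29-32 | 204 32-33 | 205 33-36 | 203 36-39 | 205 39-40 |
Completion: 200=32  201=23  202=26  203=39  204=33  205=40
Turnaround (C−A): 200=32  201=22  202=25  203=37  204=28  205=34
Waiting = turnaround − burst: 200=23, 201=17, 202=19, 203=28, 204=24, 205=27
Total waiting = 23 + 17 + 19 + 28 + 24 + 27 = 138

138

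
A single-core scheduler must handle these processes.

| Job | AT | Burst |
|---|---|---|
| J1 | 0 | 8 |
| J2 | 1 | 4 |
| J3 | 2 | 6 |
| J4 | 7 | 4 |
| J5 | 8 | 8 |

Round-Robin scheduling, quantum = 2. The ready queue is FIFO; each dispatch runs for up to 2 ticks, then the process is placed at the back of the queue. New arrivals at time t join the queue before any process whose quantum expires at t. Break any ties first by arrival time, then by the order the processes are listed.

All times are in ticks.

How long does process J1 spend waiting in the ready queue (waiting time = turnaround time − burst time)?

Gantt: | J1 0-2 | J2 2-4 | J3 4-6 | J1 6-8 | J2 8-10 | J3 10-12 | J4 12-14 | J5 14-16 | J1 16-18 | J3 18-20 | J4 20-22 | J5 22-24 | J1 24-26 | J5 26-30 |
Completion: J1=26  J2=10  J3=20  J4=22  J5=30
Turnaround (C−A): J1=26  J2=9  J3=18  J4=15  J5=22
Waiting(J1) = turnaround − burst = 26 − 8 = 18

18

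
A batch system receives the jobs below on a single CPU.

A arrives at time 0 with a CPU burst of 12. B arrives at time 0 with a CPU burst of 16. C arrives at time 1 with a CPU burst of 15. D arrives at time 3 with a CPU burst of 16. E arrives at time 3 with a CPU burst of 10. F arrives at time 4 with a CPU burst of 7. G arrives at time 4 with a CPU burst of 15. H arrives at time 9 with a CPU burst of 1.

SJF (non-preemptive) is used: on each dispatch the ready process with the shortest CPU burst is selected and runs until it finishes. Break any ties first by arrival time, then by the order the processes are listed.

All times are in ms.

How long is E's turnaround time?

Timeline: | A 0-12 | H 12-13 | F 13-20 | E 20-30 | C 30-45 | G 45-60 | B 60-76 | D 76-92 |
Completion: A=12  B=76  C=45  D=92  E=30  F=20  G=60  H=13
Turnaround (C−A): A=12  B=76  C=44  D=89  E=27  F=16  G=56  H=4
Turnaround(E) = completion − arrival = 30 − 3 = 27

27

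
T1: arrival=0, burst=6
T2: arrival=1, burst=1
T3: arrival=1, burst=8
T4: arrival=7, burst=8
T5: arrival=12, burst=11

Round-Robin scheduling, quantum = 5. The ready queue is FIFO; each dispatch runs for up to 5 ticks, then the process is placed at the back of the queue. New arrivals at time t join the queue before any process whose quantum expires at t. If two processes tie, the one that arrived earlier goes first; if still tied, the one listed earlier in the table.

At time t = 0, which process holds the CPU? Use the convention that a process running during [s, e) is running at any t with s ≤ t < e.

Timeline: | T1 0-5 | T2 5-6 | T3 6-11 | T1 11-12 | T4 12-17 | T3 17-20 | T5 20-25 | T4 25-28 | T5 28-34 |
Completion: T1=12  T2=6  T3=20  T4=28  T5=34

T1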